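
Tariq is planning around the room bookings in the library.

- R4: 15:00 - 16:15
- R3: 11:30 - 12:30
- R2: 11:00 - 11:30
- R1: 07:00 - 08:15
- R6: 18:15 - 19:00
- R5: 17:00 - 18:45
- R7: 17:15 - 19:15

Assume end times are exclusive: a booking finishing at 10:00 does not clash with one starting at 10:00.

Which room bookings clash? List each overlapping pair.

Check each pair: they overlap iff neither finishes before the other starts.
Sorted by start: R1, R2, R3, R4, R5, R7, R6.
R2 starts after R1 ends; R1 is clear from here.
R3 starts exactly when R2 ends (back-to-back, no overlap); R2 is clear from here.
R4 starts after R3 ends; R3 is clear from here.
R5 starts after R4 ends; R4 is clear from here.
R7 starts before R5 ends → R5 and R7 overlap.
R6 starts before R5 ends → R5 and R6 overlap.
R6 starts before R7 ends → R7 and R6 overlap.

R5 & R6, R5 & R7, R6 & R7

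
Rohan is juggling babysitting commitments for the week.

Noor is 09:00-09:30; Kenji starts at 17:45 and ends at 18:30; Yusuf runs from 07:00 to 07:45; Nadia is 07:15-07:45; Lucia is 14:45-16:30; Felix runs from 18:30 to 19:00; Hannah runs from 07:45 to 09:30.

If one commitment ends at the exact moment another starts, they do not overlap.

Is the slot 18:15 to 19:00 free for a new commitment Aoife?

Yusuf: ends 07:45 at or before Aoife starts 18:15 → clear.
Nadia: ends 07:45 at or before Aoife starts 18:15 → clear.
Hannah: ends 09:30 at or before Aoife starts 18:15 → clear.
Noor: ends 09:30 at or before Aoife starts 18:15 → clear.
Lucia: ends 16:30 at or before Aoife starts 18:15 → clear.
Kenji: starts 17:45 before Aoife ends 19:00, and ends 18:30 after Aoife starts 18:15 → overlap.
Felix: starts 18:30 before Aoife ends 19:00, and ends 19:00 after Aoife starts 18:15 → overlap.
Aoife overlaps Kenji, Felix.

No — it overlaps Felix, Kenji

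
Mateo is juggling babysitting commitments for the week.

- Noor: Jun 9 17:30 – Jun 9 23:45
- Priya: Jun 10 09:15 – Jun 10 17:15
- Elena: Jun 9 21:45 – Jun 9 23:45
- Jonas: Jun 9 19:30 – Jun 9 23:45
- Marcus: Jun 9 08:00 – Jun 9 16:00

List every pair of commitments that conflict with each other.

Elena & Jonas, Elena & Noor, Jonas & Noor

Two intervals overlap when each starts before the other ends.
Sorted by start: Marcus, Noor, Jonas, Elena, Priya.
Noor starts after Marcus ends, so nothing later overlaps Marcus either.
Jonas starts before Noor ends → Noor and Jonas overlap.
Elena starts before Noor ends → Noor and Elena overlap.
Priya starts after Noor ends.
Elena starts before Jonas ends → Jonas and Elena overlap.
Priya starts after Jonas ends.
Priya starts after Elena ends.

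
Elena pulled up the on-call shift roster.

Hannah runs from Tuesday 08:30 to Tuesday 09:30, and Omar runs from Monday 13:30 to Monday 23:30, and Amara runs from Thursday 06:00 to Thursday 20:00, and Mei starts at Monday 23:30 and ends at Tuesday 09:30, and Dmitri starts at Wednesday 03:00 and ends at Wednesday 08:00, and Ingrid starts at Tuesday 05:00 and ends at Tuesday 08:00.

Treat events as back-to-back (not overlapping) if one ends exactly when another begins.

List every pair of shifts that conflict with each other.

Two intervals overlap when each starts before the other ends.
Sorted by start: Omar, Mei, Ingrid, Hannah, Dmitri, Amara.
Mei starts exactly when Omar ends (back-to-back, no overlap), so Omar has no further overlaps.
Ingrid starts before Mei ends → Mei and Ingrid overlap.
Hannah starts before Mei ends → Mei and Hannah overlap.
Dmitri starts after Mei ends, so Mei has no further overlaps.
Hannah starts after Ingrid ends, so Ingrid has no further overlaps.
Dmitri starts after Hannah ends, so Hannah has no further overlaps.
Amara starts after Dmitri ends.

Hannah & Mei, Ingrid & Mei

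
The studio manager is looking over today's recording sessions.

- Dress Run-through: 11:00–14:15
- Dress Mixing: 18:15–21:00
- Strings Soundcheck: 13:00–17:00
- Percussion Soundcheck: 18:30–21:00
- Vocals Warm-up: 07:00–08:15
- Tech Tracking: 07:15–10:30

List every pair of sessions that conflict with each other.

Sorted by start: Vocals Warm-up, Tech Tracking, Dress Run-through, Strings Soundcheck, Dress Mixing, Percussion Soundcheck.
Tech Tracking starts before Vocals Warm-up ends → Vocals Warm-up and Tech Tracking overlap.
Dress Run-through starts after Vocals Warm-up ends, so nothing later overlaps Vocals Warm-up either.
Dress Run-through starts after Tech Tracking ends, so nothing later overlaps Tech Tracking either.
Strings Soundcheck starts before Dress Run-through ends → Dress Run-through and Strings Soundcheck overlap.
Dress Mixing starts after Dress Run-through ends, so nothing later overlaps Dress Run-through either.
Dress Mixing starts after Strings Soundcheck ends, so nothing later overlaps Strings Soundcheck either.
Percussion Soundcheck starts before Dress Mixing ends → Dress Mixing and Percussion Soundcheck overlap.

Dress Mixing & Percussion Soundcheck, Dress Run-through & Strings Soundcheck, Tech Tracking & Vocals Warm-up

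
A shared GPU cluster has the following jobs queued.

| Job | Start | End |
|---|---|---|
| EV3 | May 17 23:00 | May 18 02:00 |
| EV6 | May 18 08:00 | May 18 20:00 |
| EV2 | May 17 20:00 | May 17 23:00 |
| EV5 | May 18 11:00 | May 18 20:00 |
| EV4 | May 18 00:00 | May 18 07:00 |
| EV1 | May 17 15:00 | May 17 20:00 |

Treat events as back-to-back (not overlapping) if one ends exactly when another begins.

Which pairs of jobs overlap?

EV3 & EV4, EV5 & EV6

Sorted by start: EV1, EV2, EV3, EV4, EV6, EV5.
EV2 starts exactly when EV1 ends (back-to-back, no overlap); EV1 is clear from here.
EV3 starts exactly when EV2 ends (back-to-back, no overlap); EV2 is clear from here.
EV4 starts before EV3 ends → EV3 and EV4 overlap.
EV6 starts after EV3 ends; EV3 is clear from here.
EV6 starts after EV4 ends; EV4 is clear from here.
EV5 starts before EV6 ends → EV6 and EV5 overlap.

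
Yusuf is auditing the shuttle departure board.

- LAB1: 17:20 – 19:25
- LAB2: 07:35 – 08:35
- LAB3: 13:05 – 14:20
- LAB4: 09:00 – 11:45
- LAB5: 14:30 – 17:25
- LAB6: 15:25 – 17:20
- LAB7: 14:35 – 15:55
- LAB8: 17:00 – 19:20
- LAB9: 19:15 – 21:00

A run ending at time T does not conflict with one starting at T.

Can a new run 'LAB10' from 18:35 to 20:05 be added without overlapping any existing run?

LAB2: ends 08:35 at or before LAB10 starts 18:35 → clear.
LAB4: ends 11:45 at or before LAB10 starts 18:35 → clear.
LAB3: ends 14:20 at or before LAB10 starts 18:35 → clear.
LAB5: ends 17:25 at or before LAB10 starts 18:35 → clear.
LAB7: ends 15:55 at or before LAB10 starts 18:35 → clear.
LAB6: ends 17:20 at or before LAB10 starts 18:35 → clear.
LAB8: starts 17:00 before LAB10 ends 20:05, and ends 19:20 after LAB10 starts 18:35 → overlap.
LAB1: starts 17:20 before LAB10 ends 20:05, and ends 19:25 after LAB10 starts 18:35 → overlap.
LAB9: starts 19:15 before LAB10 ends 20:05, and ends 21:00 after LAB10 starts 18:35 → overlap.
LAB10 overlaps LAB1, LAB8, LAB9.

No — it overlaps LAB1, LAB8, LAB9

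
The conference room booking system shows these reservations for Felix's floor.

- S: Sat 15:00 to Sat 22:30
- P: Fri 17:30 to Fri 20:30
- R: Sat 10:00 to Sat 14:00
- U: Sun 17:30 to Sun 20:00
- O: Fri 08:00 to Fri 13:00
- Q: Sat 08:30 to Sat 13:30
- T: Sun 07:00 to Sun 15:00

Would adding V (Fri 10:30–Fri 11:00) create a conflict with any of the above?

Yes — it overlaps O

O: starts Fri 08:00 before V ends Fri 11:00, and ends Fri 13:00 after V starts Fri 10:30 → overlap.
P: starts Fri 17:30 at or after V ends Fri 11:00 → clear.
Q: starts Sat 08:30 at or after V ends Fri 11:00 → clear.
R: starts Sat 10:00 at or after V ends Fri 11:00 → clear.
S: starts Sat 15:00 at or after V ends Fri 11:00 → clear.
T: starts Sun 07:00 at or after V ends Fri 11:00 → clear.
U: starts Sun 17:30 at or after V ends Fri 11:00 → clear.
V overlaps O.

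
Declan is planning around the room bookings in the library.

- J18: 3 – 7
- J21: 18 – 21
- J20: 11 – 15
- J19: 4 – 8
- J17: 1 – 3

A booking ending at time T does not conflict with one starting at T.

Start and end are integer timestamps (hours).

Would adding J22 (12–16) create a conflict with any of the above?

Yes — it overlaps J20

J17: ends 3 at or before J22 starts 12 → clear.
J18: ends 7 at or before J22 starts 12 → clear.
J19: ends 8 at or before J22 starts 12 → clear.
J20: starts 11 before J22 ends 16, and ends 15 after J22 starts 12 → overlap.
J21: starts 18 at or after J22 ends 16 → clear.
J22 overlaps J20.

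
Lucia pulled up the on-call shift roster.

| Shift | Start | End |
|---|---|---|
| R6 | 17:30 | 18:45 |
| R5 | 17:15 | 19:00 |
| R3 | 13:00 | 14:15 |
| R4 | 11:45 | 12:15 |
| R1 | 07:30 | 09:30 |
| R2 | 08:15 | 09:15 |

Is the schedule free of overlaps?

Two intervals overlap when each starts before the other ends.
Sorted by start: R1, R2, R4, R3, R5, R6.
R2 starts before R1 ends → R1 and R2 overlap.
That's a conflict, so the schedule is not conflict-free.

No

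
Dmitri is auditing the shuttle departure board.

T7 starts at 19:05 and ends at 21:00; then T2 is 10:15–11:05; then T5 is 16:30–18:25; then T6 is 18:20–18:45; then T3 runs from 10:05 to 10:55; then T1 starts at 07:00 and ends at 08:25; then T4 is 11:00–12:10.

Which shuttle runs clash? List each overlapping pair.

T2 & T3, T2 & T4, T5 & T6

Sorted by start: T1, T3, T2, T4, T5, T6, T7.
T3 starts after T1 ends — done with T1.
T2 starts before T3 ends → T3 and T2 overlap.
T4 starts after T3 ends — done with T3.
T4 starts before T2 ends → T2 and T4 overlap.
T5 starts after T2 ends — done with T2.
T5 starts after T4 ends — done with T4.
T6 starts before T5 ends → T5 and T6 overlap.
T7 starts after T5 ends.
T7 starts after T6 ends.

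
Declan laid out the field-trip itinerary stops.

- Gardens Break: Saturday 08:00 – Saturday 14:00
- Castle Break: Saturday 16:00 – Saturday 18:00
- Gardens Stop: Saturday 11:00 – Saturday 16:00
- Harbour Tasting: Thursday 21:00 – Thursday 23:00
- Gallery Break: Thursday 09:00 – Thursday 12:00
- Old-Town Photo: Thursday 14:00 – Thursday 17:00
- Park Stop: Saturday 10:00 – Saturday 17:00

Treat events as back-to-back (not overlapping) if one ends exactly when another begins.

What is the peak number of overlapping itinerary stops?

Walk through starts and ends in time order (an end at T is processed before a start at T):
Thursday 09:00 start Gallery Break → 1
Thursday 12:00 end Gallery Break → 0
Thursday 14:00 start Old-Town Photo → 1
Thursday 17:00 end Old-Town Photo → 0
Thursday 21:00 start Harbour Tasting → 1
Thursday 23:00 end Harbour Tasting → 0
Saturday 08:00 start Gardens Break → 1
Saturday 10:00 start Park Stop → 2
Saturday 11:00 start Gardens Stop → 3
Saturday 14:00 end Gardens Break → 2
Saturday 16:00 end Gardens Stop → 1
Saturday 16:00 start Castle Break → 2
Saturday 17:00 end Park Stop → 1
Saturday 18:00 end Castle Break → 0
Peak is 3, at Saturday 11:00 (Gardens Break, Gardens Stop, Park Stop).

3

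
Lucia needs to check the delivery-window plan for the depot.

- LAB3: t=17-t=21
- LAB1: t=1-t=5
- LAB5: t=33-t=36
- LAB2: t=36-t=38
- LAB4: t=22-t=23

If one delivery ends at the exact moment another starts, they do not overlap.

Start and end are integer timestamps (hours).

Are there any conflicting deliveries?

No

Sorted by start: LAB1, LAB3, LAB4, LAB5, LAB2.
LAB3 starts after LAB1 ends, so LAB1 has no further overlaps.
LAB4 starts after LAB3 ends, so LAB3 has no further overlaps.
LAB5 starts after LAB4 ends, so LAB4 has no further overlaps.
LAB2 starts exactly when LAB5 ends (back-to-back, no overlap).
Every pair is clear; the schedule has no overlaps.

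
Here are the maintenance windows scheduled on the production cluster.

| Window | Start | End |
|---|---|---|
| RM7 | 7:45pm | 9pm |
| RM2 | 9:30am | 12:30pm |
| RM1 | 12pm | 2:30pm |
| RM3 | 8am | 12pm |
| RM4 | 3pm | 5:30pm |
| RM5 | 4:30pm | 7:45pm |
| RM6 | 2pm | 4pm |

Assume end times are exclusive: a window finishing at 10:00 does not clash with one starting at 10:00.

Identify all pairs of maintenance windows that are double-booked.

RM1 & RM2, RM1 & RM6, RM2 & RM3, RM4 & RM5, RM4 & RM6

Two intervals overlap when each starts before the other ends.
Sorted by start: RM3, RM2, RM1, RM6, RM4, RM5, RM7.
RM2 starts before RM3 ends → RM3 and RM2 overlap.
RM1 starts exactly when RM3 ends (back-to-back, no overlap), so nothing later overlaps RM3 either.
RM1 starts before RM2 ends → RM2 and RM1 overlap.
RM6 starts after RM2 ends, so nothing later overlaps RM2 either.
RM6 starts before RM1 ends → RM1 and RM6 overlap.
RM4 starts after RM1 ends, so nothing later overlaps RM1 either.
RM4 starts before RM6 ends → RM6 and RM4 overlap.
RM5 starts after RM6 ends, so nothing later overlaps RM6 either.
RM5 starts before RM4 ends → RM4 and RM5 overlap.
RM7 starts after RM4 ends.
RM7 starts exactly when RM5 ends (back-to-back, no overlap).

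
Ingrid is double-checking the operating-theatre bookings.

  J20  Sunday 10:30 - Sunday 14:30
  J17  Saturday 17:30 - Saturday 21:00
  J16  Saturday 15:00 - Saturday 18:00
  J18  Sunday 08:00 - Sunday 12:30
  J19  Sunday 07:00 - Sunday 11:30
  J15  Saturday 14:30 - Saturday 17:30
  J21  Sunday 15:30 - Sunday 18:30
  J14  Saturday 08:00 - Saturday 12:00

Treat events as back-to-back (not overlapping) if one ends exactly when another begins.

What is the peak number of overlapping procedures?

3

Sort all start/end points and keep a running count:
Saturday 08:00 start J14 → 1
Saturday 12:00 end J14 → 0
Saturday 14:30 start J15 → 1
Saturday 15:00 start J16 → 2
Saturday 17:30 end J15 → 1
Saturday 17:30 start J17 → 2
Saturday 18:00 end J16 → 1
Saturday 21:00 end J17 → 0
Sunday 07:00 start J19 → 1
Sunday 08:00 start J18 → 2
Sunday 10:30 start J20 → 3
Sunday 11:30 end J19 → 2
Sunday 12:30 end J18 → 1
Sunday 14:30 end J20 → 0
Sunday 15:30 start J21 → 1
Sunday 18:30 end J21 → 0
Peak is 3, at Sunday 10:30 (J18, J19, J20).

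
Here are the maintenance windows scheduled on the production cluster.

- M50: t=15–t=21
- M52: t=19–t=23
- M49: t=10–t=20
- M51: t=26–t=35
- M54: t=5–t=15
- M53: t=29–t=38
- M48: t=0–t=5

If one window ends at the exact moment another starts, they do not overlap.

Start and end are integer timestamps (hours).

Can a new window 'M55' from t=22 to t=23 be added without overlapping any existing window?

M48: ends t=5 at or before M55 starts t=22 → clear.
M54: ends t=15 at or before M55 starts t=22 → clear.
M49: ends t=20 at or before M55 starts t=22 → clear.
M50: ends t=21 at or before M55 starts t=22 → clear.
M52: starts t=19 before M55 ends t=23, and ends t=23 after M55 starts t=22 → overlap.
M51: starts t=26 at or after M55 ends t=23 → clear.
M53: starts t=29 at or after M55 ends t=23 → clear.
M55 overlaps M52.

No — it overlaps M52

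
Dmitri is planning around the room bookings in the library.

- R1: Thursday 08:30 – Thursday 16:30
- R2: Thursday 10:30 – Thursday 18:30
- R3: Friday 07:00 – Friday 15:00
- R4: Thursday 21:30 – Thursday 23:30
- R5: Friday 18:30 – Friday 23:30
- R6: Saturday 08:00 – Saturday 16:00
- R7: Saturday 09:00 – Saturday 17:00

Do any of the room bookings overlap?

Yes

Two intervals overlap when each starts before the other ends.
Sorted by start: R1, R2, R4, R3, R5, R6, R7.
R2 starts before R1 ends → R1 and R2 overlap.
That's a conflict, so the schedule is not conflict-free.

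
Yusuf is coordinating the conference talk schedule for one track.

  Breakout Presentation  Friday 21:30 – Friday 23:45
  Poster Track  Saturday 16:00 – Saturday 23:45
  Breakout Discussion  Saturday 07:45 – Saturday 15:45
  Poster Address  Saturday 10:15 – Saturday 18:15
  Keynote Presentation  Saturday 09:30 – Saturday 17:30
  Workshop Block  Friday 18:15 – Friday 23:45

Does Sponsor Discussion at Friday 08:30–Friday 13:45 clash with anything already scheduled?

Workshop Block: starts Friday 18:15 at or after Sponsor Discussion ends Friday 13:45 → clear.
Breakout Presentation: starts Friday 21:30 at or after Sponsor Discussion ends Friday 13:45 → clear.
Breakout Discussion: starts Saturday 07:45 at or after Sponsor Discussion ends Friday 13:45 → clear.
Keynote Presentation: starts Saturday 09:30 at or after Sponsor Discussion ends Friday 13:45 → clear.
Poster Address: starts Saturday 10:15 at or after Sponsor Discussion ends Friday 13:45 → clear.
Poster Track: starts Saturday 16:00 at or after Sponsor Discussion ends Friday 13:45 → clear.

No — it doesn't clash with anything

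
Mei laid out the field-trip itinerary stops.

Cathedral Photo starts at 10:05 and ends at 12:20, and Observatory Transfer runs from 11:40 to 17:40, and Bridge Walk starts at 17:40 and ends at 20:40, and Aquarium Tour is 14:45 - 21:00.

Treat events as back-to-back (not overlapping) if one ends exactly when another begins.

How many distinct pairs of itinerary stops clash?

Sorted by start: Cathedral Photo, Observatory Transfer, Aquarium Tour, Bridge Walk.
Observatory Transfer starts before Cathedral Photo ends → Cathedral Photo and Observatory Transfer overlap.
Aquarium Tour starts after Cathedral Photo ends, so nothing later overlaps Cathedral Photo either.
Aquarium Tour starts before Observatory Transfer ends → Observatory Transfer and Aquarium Tour overlap.
Bridge Walk starts exactly when Observatory Transfer ends (back-to-back, no overlap).
Bridge Walk starts before Aquarium Tour ends → Aquarium Tour and Bridge Walk overlap.
Overlapping pairs: Aquarium Tour & Bridge Walk, Aquarium Tour & Observatory Transfer, Cathedral Photo & Observatory Transfer — 3 in total.

3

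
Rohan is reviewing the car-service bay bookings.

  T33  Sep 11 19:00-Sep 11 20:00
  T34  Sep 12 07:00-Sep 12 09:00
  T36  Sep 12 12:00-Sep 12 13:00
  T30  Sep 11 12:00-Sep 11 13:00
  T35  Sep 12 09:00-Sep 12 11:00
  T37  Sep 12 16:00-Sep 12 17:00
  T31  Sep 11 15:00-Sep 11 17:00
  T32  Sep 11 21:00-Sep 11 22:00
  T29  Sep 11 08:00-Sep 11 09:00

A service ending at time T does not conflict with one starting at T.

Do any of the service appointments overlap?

Check each pair: they overlap iff neither finishes before the other starts.
Sorted by start: T29, T30, T31, T33, T32, T34, T35, T36, T37.
T30 starts after T29 ends, so T29 has no further overlaps.
T31 starts after T30 ends, so T30 has no further overlaps.
T33 starts after T31 ends, so T31 has no further overlaps.
T32 starts after T33 ends, so T33 has no further overlaps.
T34 starts after T32 ends, so T32 has no further overlaps.
T35 starts exactly when T34 ends (back-to-back, no overlap), so T34 has no further overlaps.
T36 starts after T35 ends, so T35 has no further overlaps.
T37 starts after T36 ends.
Every pair is clear; the schedule has no overlaps.

No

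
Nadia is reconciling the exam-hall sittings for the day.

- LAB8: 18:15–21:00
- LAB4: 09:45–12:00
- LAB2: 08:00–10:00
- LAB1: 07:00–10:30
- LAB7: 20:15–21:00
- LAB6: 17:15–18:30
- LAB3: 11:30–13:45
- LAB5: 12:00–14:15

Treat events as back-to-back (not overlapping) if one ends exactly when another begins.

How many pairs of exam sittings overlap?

7

Two intervals overlap when each starts before the other ends.
Sorted by start: LAB1, LAB2, LAB4, LAB3, LAB5, LAB6, LAB8, LAB7.
LAB2 starts before LAB1 ends → LAB1 and LAB2 overlap.
LAB4 starts before LAB1 ends → LAB1 and LAB4 overlap.
LAB3 starts after LAB1 ends, so LAB1 has no further overlaps.
LAB4 starts before LAB2 ends → LAB2 and LAB4 overlap.
LAB3 starts after LAB2 ends, so LAB2 has no further overlaps.
LAB3 starts before LAB4 ends → LAB4 and LAB3 overlap.
LAB5 starts exactly when LAB4 ends (back-to-back, no overlap), so LAB4 has no further overlaps.
LAB5 starts before LAB3 ends → LAB3 and LAB5 overlap.
LAB6 starts after LAB3 ends, so LAB3 has no further overlaps.
LAB6 starts after LAB5 ends, so LAB5 has no further overlaps.
LAB8 starts before LAB6 ends → LAB6 and LAB8 overlap.
LAB7 starts after LAB6 ends.
LAB7 starts before LAB8 ends → LAB8 and LAB7 overlap.
Overlapping pairs: LAB1 & LAB2, LAB1 & LAB4, LAB2 & LAB4, LAB3 & LAB4, LAB3 & LAB5, LAB6 & LAB8, LAB7 & LAB8 — 7 in total.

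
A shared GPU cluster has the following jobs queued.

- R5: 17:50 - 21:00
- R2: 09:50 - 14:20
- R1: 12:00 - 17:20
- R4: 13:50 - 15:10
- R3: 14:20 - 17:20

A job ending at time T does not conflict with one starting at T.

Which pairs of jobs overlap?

Two intervals overlap when each starts before the other ends.
Sorted by start: R2, R1, R4, R3, R5.
R1 starts before R2 ends → R2 and R1 overlap.
R4 starts before R2 ends → R2 and R4 overlap.
R3 starts exactly when R2 ends (back-to-back, no overlap); R2 is clear from here.
R4 starts before R1 ends → R1 and R4 overlap.
R3 starts before R1 ends → R1 and R3 overlap.
R5 starts after R1 ends.
R3 starts before R4 ends → R4 and R3 overlap.
R5 starts after R4 ends.
R5 starts after R3 ends.

R1 & R2, R1 & R3, R1 & R4, R2 & R4, R3 & R4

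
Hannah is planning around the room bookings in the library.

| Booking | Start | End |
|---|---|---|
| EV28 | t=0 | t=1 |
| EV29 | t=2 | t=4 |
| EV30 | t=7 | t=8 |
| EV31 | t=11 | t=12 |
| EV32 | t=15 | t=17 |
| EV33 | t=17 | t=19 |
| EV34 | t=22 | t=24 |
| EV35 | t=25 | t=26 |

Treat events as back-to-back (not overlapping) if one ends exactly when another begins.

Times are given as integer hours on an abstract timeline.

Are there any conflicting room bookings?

No

Sorted by start: EV28, EV29, EV30, EV31, EV32, EV33, EV34, EV35.
EV29 starts after EV28 ends, so nothing later overlaps EV28 either.
EV30 starts after EV29 ends, so nothing later overlaps EV29 either.
EV31 starts after EV30 ends, so nothing later overlaps EV30 either.
EV32 starts after EV31 ends, so nothing later overlaps EV31 either.
EV33 starts exactly when EV32 ends (back-to-back, no overlap), so nothing later overlaps EV32 either.
EV34 starts after EV33 ends, so nothing later overlaps EV33 either.
EV35 starts after EV34 ends.
Every pair is clear; the schedule has no overlaps.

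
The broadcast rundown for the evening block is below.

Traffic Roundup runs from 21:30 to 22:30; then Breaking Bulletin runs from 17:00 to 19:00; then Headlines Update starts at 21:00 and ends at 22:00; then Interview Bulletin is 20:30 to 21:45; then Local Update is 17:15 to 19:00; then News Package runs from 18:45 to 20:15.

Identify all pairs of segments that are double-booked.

Breaking Bulletin & Local Update, Breaking Bulletin & News Package, Headlines Update & Interview Bulletin, Headlines Update & Traffic Roundup, Interview Bulletin & Traffic Roundup, Local Update & News Package

Check each pair: they overlap iff neither finishes before the other starts.
Sorted by start: Breaking Bulletin, Local Update, News Package, Interview Bulletin, Headlines Update, Traffic Roundup.
Local Update starts before Breaking Bulletin ends → Breaking Bulletin and Local Update overlap.
News Package starts before Breaking Bulletin ends → Breaking Bulletin and News Package overlap.
Interview Bulletin starts after Breaking Bulletin ends; Breaking Bulletin is clear from here.
News Package starts before Local Update ends → Local Update and News Package overlap.
Interview Bulletin starts after Local Update ends; Local Update is clear from here.
Interview Bulletin starts after News Package ends; News Package is clear from here.
Headlines Update starts before Interview Bulletin ends → Interview Bulletin and Headlines Update overlap.
Traffic Roundup starts before Interview Bulletin ends → Interview Bulletin and Traffic Roundup overlap.
Traffic Roundup starts before Headlines Update ends → Headlines Update and Traffic Roundup overlap.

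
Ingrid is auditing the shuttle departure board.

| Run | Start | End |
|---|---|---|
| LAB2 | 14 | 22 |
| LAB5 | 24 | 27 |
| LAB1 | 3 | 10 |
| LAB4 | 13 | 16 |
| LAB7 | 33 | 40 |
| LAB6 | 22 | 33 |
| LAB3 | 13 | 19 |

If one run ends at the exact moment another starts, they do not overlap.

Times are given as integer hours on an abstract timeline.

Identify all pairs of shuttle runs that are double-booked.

LAB2 & LAB3, LAB2 & LAB4, LAB3 & LAB4, LAB5 & LAB6

Two intervals overlap when each starts before the other ends.
Sorted by start: LAB1, LAB3, LAB4, LAB2, LAB6, LAB5, LAB7.
LAB3 starts after LAB1 ends, so nothing later overlaps LAB1 either.
LAB4 starts before LAB3 ends → LAB3 and LAB4 overlap.
LAB2 starts before LAB3 ends → LAB3 and LAB2 overlap.
LAB6 starts after LAB3 ends, so nothing later overlaps LAB3 either.
LAB2 starts before LAB4 ends → LAB4 and LAB2 overlap.
LAB6 starts after LAB4 ends, so nothing later overlaps LAB4 either.
LAB6 starts exactly when LAB2 ends (back-to-back, no overlap), so nothing later overlaps LAB2 either.
LAB5 starts before LAB6 ends → LAB6 and LAB5 overlap.
LAB7 starts exactly when LAB6 ends (back-to-back, no overlap).
LAB7 starts after LAB5 ends.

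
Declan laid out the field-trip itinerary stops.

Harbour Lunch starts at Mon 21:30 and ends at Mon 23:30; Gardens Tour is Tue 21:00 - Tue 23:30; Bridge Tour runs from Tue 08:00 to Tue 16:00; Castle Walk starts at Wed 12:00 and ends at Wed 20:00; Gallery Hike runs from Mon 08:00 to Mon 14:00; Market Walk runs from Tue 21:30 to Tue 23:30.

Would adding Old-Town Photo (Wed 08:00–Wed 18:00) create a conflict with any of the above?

Gallery Hike: ends Mon 14:00 at or before Old-Town Photo starts Wed 08:00 → clear.
Harbour Lunch: ends Mon 23:30 at or before Old-Town Photo starts Wed 08:00 → clear.
Bridge Tour: ends Tue 16:00 at or before Old-Town Photo starts Wed 08:00 → clear.
Gardens Tour: ends Tue 23:30 at or before Old-Town Photo starts Wed 08:00 → clear.
Market Walk: ends Tue 23:30 at or before Old-Town Photo starts Wed 08:00 → clear.
Castle Walk: starts Wed 12:00 before Old-Town Photo ends Wed 18:00, and ends Wed 20:00 after Old-Town Photo starts Wed 08:00 → overlap.
Old-Town Photo overlaps Castle Walk.

Yes — it overlaps Castle Walk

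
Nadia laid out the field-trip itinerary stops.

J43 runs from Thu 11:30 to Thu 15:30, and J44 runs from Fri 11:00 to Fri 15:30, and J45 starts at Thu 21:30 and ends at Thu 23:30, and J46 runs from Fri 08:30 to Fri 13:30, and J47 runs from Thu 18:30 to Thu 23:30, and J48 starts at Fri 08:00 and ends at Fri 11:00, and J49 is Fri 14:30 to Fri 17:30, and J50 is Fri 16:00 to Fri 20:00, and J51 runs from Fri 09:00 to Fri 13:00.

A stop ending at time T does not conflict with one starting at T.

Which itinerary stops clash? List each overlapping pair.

J44 & J46, J44 & J49, J44 & J51, J45 & J47, J46 & J48, J46 & J51, J48 & J51, J49 & J50

Check each pair: they overlap iff neither finishes before the other starts.
Sorted by start: J43, J47, J45, J48, J46, J51, J44, J49, J50.
J47 starts after J43 ends; J43 is clear from here.
J45 starts before J47 ends → J47 and J45 overlap.
J48 starts after J47 ends; J47 is clear from here.
J48 starts after J45 ends; J45 is clear from here.
J46 starts before J48 ends → J48 and J46 overlap.
J51 starts before J48 ends → J48 and J51 overlap.
J44 starts exactly when J48 ends (back-to-back, no overlap); J48 is clear from here.
J51 starts before J46 ends → J46 and J51 overlap.
J44 starts before J46 ends → J46 and J44 overlap.
J49 starts after J46 ends; J46 is clear from here.
J44 starts before J51 ends → J51 and J44 overlap.
J49 starts after J51 ends; J51 is clear from here.
J49 starts before J44 ends → J44 and J49 overlap.
J50 starts after J44 ends.
J50 starts before J49 ends → J49 and J50 overlap.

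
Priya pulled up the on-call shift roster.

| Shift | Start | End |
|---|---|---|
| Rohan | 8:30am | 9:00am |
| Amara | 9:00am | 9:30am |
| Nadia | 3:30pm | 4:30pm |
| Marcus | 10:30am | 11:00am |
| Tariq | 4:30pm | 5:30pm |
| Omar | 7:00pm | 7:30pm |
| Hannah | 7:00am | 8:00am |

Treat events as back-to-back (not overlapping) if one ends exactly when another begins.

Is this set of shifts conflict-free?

Yes

Sorted by start: Hannah, Rohan, Amara, Marcus, Nadia, Tariq, Omar.
Rohan starts after Hannah ends, so nothing later overlaps Hannah either.
Amara starts exactly when Rohan ends (back-to-back, no overlap), so nothing later overlaps Rohan either.
Marcus starts after Amara ends, so nothing later overlaps Amara either.
Nadia starts after Marcus ends, so nothing later overlaps Marcus either.
Tariq starts exactly when Nadia ends (back-to-back, no overlap), so nothing later overlaps Nadia either.
Omar starts after Tariq ends.
Every pair is clear; the schedule has no overlaps.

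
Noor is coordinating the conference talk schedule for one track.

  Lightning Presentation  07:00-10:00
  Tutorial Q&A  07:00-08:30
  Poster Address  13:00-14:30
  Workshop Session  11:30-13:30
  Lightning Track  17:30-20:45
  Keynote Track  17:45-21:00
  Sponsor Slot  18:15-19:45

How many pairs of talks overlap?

Sorted by start: Lightning Presentation, Tutorial Q&A, Workshop Session, Poster Address, Lightning Track, Keynote Track, Sponsor Slot.
Tutorial Q&A starts before Lightning Presentation ends → Lightning Presentation and Tutorial Q&A overlap.
Workshop Session starts after Lightning Presentation ends, so Lightning Presentation has no further overlaps.
Workshop Session starts after Tutorial Q&A ends, so Tutorial Q&A has no further overlaps.
Poster Address starts before Workshop Session ends → Workshop Session and Poster Address overlap.
Lightning Track starts after Workshop Session ends, so Workshop Session has no further overlaps.
Lightning Track starts after Poster Address ends, so Poster Address has no further overlaps.
Keynote Track starts before Lightning Track ends → Lightning Track and Keynote Track overlap.
Sponsor Slot starts before Lightning Track ends → Lightning Track and Sponsor Slot overlap.
Sponsor Slot starts before Keynote Track ends → Keynote Track and Sponsor Slot overlap.
Overlapping pairs: Keynote Track & Lightning Track, Keynote Track & Sponsor Slot, Lightning Presentation & Tutorial Q&A, Lightning Track & Sponsor Slot, Poster Address & Workshop Session — 5 in total.

5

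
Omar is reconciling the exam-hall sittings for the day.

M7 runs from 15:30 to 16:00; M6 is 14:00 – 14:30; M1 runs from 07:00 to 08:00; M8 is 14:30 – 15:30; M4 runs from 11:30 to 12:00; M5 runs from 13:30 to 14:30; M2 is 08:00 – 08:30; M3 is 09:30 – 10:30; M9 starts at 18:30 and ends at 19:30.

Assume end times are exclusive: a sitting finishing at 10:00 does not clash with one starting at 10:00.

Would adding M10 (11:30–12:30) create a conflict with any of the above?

Yes — it overlaps M4

M1: ends 08:00 at or before M10 starts 11:30 → clear.
M2: ends 08:30 at or before M10 starts 11:30 → clear.
M3: ends 10:30 at or before M10 starts 11:30 → clear.
M4: starts 11:30 before M10 ends 12:30, and ends 12:00 after M10 starts 11:30 → overlap.
M5: starts 13:30 at or after M10 ends 12:30 → clear.
M6: starts 14:00 at or after M10 ends 12:30 → clear.
M8: starts 14:30 at or after M10 ends 12:30 → clear.
M7: starts 15:30 at or after M10 ends 12:30 → clear.
M9: starts 18:30 at or after M10 ends 12:30 → clear.
M10 overlaps M4.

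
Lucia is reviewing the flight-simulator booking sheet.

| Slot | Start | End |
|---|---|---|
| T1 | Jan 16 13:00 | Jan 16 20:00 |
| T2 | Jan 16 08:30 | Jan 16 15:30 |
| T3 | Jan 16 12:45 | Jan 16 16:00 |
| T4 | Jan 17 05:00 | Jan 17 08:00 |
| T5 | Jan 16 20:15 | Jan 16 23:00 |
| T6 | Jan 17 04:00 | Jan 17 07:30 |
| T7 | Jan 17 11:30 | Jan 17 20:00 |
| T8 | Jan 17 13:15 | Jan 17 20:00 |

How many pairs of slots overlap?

Sorted by start: T2, T3, T1, T5, T6, T4, T7, T8.
T3 starts before T2 ends → T2 and T3 overlap.
T1 starts before T2 ends → T2 and T1 overlap.
T5 starts after T2 ends; T2 is clear from here.
T1 starts before T3 ends → T3 and T1 overlap.
T5 starts after T3 ends; T3 is clear from here.
T5 starts after T1 ends; T1 is clear from here.
T6 starts after T5 ends; T5 is clear from here.
T4 starts before T6 ends → T6 and T4 overlap.
T7 starts after T6 ends; T6 is clear from here.
T7 starts after T4 ends; T4 is clear from here.
T8 starts before T7 ends → T7 and T8 overlap.
Overlapping pairs: T1 & T2, T1 & T3, T2 & T3, T4 & T6, T7 & T8 — 5 in total.

5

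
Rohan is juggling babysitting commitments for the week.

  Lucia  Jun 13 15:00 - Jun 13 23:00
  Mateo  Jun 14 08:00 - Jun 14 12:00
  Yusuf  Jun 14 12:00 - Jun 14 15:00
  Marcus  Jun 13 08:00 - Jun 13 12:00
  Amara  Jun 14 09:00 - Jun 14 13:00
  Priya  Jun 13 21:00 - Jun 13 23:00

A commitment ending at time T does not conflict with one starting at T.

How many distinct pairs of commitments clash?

3

Sorted by start: Marcus, Lucia, Priya, Mateo, Amara, Yusuf.
Lucia starts after Marcus ends — done with Marcus.
Priya starts before Lucia ends → Lucia and Priya overlap.
Mateo starts after Lucia ends — done with Lucia.
Mateo starts after Priya ends — done with Priya.
Amara starts before Mateo ends → Mateo and Amara overlap.
Yusuf starts exactly when Mateo ends (back-to-back, no overlap).
Yusuf starts before Amara ends → Amara and Yusuf overlap.
Overlapping pairs: Amara & Mateo, Amara & Yusuf, Lucia & Priya — 3 in total.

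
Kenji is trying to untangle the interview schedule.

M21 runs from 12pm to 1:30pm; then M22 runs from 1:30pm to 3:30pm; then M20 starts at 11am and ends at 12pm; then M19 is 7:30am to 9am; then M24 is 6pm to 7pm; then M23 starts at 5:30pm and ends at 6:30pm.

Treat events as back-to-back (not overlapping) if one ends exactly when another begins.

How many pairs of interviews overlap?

1

Sorted by start: M19, M20, M21, M22, M23, M24.
M20 starts after M19 ends, so nothing later overlaps M19 either.
M21 starts exactly when M20 ends (back-to-back, no overlap), so nothing later overlaps M20 either.
M22 starts exactly when M21 ends (back-to-back, no overlap), so nothing later overlaps M21 either.
M23 starts after M22 ends, so nothing later overlaps M22 either.
M24 starts before M23 ends → M23 and M24 overlap.
Overlapping pairs: M23 & M24 — 1 in total.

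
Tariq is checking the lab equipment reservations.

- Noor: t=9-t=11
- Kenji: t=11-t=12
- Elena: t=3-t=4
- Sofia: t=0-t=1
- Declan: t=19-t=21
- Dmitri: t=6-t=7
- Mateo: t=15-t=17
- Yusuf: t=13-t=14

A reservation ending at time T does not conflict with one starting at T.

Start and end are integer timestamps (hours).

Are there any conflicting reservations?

Two intervals overlap when each starts before the other ends.
Sorted by start: Sofia, Elena, Dmitri, Noor, Kenji, Yusuf, Mateo, Declan.
Elena starts after Sofia ends; Sofia is clear from here.
Dmitri starts after Elena ends; Elena is clear from here.
Noor starts after Dmitri ends; Dmitri is clear from here.
Kenji starts exactly when Noor ends (back-to-back, no overlap); Noor is clear from here.
Yusuf starts after Kenji ends; Kenji is clear from here.
Mateo starts after Yusuf ends; Yusuf is clear from here.
Declan starts after Mateo ends.
Every pair is clear; the schedule has no overlaps.

No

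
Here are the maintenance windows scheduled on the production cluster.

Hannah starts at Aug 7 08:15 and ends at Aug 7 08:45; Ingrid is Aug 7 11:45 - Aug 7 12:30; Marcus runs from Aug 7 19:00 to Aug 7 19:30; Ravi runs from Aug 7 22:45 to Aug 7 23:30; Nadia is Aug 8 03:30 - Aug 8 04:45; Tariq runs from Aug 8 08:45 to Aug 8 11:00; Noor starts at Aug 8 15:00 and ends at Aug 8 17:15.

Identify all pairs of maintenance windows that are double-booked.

no overlapping pairs

Two intervals overlap when each starts before the other ends.
Sorted by start: Hannah, Ingrid, Marcus, Ravi, Nadia, Tariq, Noor.
Ingrid starts after Hannah ends — done with Hannah.
Marcus starts after Ingrid ends — done with Ingrid.
Ravi starts after Marcus ends — done with Marcus.
Nadia starts after Ravi ends — done with Ravi.
Tariq starts after Nadia ends — done with Nadia.
Noor starts after Tariq ends.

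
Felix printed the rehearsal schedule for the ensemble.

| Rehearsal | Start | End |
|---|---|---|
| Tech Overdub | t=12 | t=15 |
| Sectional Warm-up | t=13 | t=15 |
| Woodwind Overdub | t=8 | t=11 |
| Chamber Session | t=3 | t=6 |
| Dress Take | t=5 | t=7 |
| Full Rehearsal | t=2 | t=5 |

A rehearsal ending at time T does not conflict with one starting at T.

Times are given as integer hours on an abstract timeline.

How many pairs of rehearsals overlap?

Two intervals overlap when each starts before the other ends.
Sorted by start: Full Rehearsal, Chamber Session, Dress Take, Woodwind Overdub, Tech Overdub, Sectional Warm-up.
Chamber Session starts before Full Rehearsal ends → Full Rehearsal and Chamber Session overlap.
Dress Take starts exactly when Full Rehearsal ends (back-to-back, no overlap), so Full Rehearsal has no further overlaps.
Dress Take starts before Chamber Session ends → Chamber Session and Dress Take overlap.
Woodwind Overdub starts after Chamber Session ends, so Chamber Session has no further overlaps.
Woodwind Overdub starts after Dress Take ends, so Dress Take has no further overlaps.
Tech Overdub starts after Woodwind Overdub ends, so Woodwind Overdub has no further overlaps.
Sectional Warm-up starts before Tech Overdub ends → Tech Overdub and Sectional Warm-up overlap.
Overlapping pairs: Chamber Session & Dress Take, Chamber Session & Full Rehearsal, Sectional Warm-up & Tech Overdub — 3 in total.

3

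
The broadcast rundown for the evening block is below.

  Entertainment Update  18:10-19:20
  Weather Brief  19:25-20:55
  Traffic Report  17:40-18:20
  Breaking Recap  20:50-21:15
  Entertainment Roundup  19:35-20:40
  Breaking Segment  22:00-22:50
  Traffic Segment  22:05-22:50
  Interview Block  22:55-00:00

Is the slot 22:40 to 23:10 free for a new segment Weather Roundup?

Traffic Report: ends 18:20 at or before Weather Roundup starts 22:40 → clear.
Entertainment Update: ends 19:20 at or before Weather Roundup starts 22:40 → clear.
Weather Brief: ends 20:55 at or before Weather Roundup starts 22:40 → clear.
Entertainment Roundup: ends 20:40 at or before Weather Roundup starts 22:40 → clear.
Breaking Recap: ends 21:15 at or before Weather Roundup starts 22:40 → clear.
Breaking Segment: starts 22:00 before Weather Roundup ends 23:10, and ends 22:50 after Weather Roundup starts 22:40 → overlap.
Traffic Segment: starts 22:05 before Weather Roundup ends 23:10, and ends 22:50 after Weather Roundup starts 22:40 → overlap.
Interview Block: starts 22:55 before Weather Roundup ends 23:10, and ends 00:00 after Weather Roundup starts 22:40 → overlap.
Weather Roundup overlaps Breaking Segment, Traffic Segment, Interview Block.

No — it overlaps Breaking Segment, Interview Block, Traffic Segment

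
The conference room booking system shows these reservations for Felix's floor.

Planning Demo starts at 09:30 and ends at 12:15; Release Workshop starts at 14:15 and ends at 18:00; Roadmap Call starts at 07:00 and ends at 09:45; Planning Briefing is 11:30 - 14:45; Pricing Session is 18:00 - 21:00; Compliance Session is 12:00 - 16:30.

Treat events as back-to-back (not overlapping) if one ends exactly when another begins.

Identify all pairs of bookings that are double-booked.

Compliance Session & Planning Briefing, Compliance Session & Planning Demo, Compliance Session & Release Workshop, Planning Briefing & Planning Demo, Planning Briefing & Release Workshop, Planning Demo & Roadmap Call

Sorted by start: Roadmap Call, Planning Demo, Planning Briefing, Compliance Session, Release Workshop, Pricing Session.
Planning Demo starts before Roadmap Call ends → Roadmap Call and Planning Demo overlap.
Planning Briefing starts after Roadmap Call ends, so nothing later overlaps Roadmap Call either.
Planning Briefing starts before Planning Demo ends → Planning Demo and Planning Briefing overlap.
Compliance Session starts before Planning Demo ends → Planning Demo and Compliance Session overlap.
Release Workshop starts after Planning Demo ends, so nothing later overlaps Planning Demo either.
Compliance Session starts before Planning Briefing ends → Planning Briefing and Compliance Session overlap.
Release Workshop starts before Planning Briefing ends → Planning Briefing and Release Workshop overlap.
Pricing Session starts after Planning Briefing ends.
Release Workshop starts before Compliance Session ends → Compliance Session and Release Workshop overlap.
Pricing Session starts after Compliance Session ends.
Pricing Session starts exactly when Release Workshop ends (back-to-back, no overlap).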